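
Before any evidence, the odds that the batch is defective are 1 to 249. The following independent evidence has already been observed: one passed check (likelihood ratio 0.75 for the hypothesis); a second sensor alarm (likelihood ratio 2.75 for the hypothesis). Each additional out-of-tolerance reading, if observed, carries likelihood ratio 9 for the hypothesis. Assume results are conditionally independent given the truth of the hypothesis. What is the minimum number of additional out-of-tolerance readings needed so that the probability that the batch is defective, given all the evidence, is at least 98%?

Prior odds = 1/249.
Combined Bayes factor of the evidence already in hand = 0.75 × 2.75 = 2.0625.
Odds after that evidence = (1/249) × 2.0625 = 11/1328.
Target odds = 0.98/0.02 = 49.
Need 9ⁿ ≥ 49 ÷ (11/1328) = 65072/11.
9³ = 729 falls short of 65072/11 but 9⁴ = 6561 reaches it, so n = 4.

4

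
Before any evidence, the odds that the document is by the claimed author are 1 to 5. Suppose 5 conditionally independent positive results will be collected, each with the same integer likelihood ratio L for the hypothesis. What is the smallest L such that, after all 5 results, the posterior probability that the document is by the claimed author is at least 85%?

Prior odds = 0.2.
Target odds = 0.85/0.15 = 17/3.
Need L⁵ ≥ 17/3 ÷ 0.2 = 85/3.
1⁵ = 1 < 85/3 ≤ 32 = 2⁵, so L = 2.

2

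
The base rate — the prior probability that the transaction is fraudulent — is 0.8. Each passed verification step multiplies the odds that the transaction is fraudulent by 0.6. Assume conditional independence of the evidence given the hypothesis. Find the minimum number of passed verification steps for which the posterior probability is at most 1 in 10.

Prior odds = 0.8/0.2 = 4.
Likelihood ratio per passed verification step = 0.6.
Target posterior odds = 0.1/0.9 = 1/9.
Require 0.6ⁿ ≤ 1/9 ÷ 4 = 1/36.
0.6⁷ = 2187/78125 is still above 1/36 but 0.6⁸ = 6561/390625 is at or below it, so n = 8.

8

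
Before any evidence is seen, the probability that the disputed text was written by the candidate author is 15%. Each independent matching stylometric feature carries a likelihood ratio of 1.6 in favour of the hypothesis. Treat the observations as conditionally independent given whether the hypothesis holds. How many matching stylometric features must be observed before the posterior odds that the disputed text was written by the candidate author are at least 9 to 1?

Prior odds: 0.15 ÷ 0.85 = 3/17.
Likelihood ratio per matching stylometric feature = 1.6.
Target odds = 9.
Require 1.6ⁿ ≥ 9 ÷ (3/17) = 51.
1.6⁸ = 16777216/390625 falls short of 51 but 1.6⁹ = 134217728/1953125 reaches it, so n = 9.

9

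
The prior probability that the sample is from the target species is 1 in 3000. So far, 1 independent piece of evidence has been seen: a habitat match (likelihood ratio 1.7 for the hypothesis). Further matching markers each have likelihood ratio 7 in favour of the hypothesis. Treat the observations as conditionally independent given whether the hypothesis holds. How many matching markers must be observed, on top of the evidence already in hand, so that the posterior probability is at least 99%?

Prior odds = (1/3000)/(2999/3000) = 1/2999.
Bayes factor of the evidence already in hand = 1.7.
Odds after that evidence = (1/2999) × 1.7 = 17/29990.
Target odds = 0.99/0.01 = 99.
Need 7ⁿ ≥ 99 ÷ (17/29990) = 2969010/17.
7⁶ = 117649 falls short of 2969010/17 but 7⁷ = 823543 reaches it, so n = 7.

7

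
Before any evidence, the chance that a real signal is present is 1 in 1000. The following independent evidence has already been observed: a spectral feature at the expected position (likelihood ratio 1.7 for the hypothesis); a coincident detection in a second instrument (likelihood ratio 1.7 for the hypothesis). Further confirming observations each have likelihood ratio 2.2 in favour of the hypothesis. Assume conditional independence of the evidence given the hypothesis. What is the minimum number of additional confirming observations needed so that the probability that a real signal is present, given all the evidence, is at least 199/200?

15

Prior odds = 0.001/0.999 = 1/999.
Combined Bayes factor of the evidence already in hand = 1.7 × 1.7 = 2.89.
Odds after that evidence = (1/999) × 2.89 = 289/99900.
Target odds = 0.995/0.005 = 199.
Need 2.2ⁿ ≥ 199 ÷ (289/99900) = 19880100/289.
2.2¹⁴ ≈62218.2 falls short of 19880100/289 but 2.2¹⁵ ≈136880 reaches it, so n = 15.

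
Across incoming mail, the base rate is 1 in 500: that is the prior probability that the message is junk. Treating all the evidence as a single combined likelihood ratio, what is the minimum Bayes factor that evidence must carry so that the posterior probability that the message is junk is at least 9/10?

4491

Prior odds = 0.002/0.998 = 1/499.
Target odds = 0.9/0.1 = 9.
Required Bayes factor = 9 ÷ (1/499) = 4491.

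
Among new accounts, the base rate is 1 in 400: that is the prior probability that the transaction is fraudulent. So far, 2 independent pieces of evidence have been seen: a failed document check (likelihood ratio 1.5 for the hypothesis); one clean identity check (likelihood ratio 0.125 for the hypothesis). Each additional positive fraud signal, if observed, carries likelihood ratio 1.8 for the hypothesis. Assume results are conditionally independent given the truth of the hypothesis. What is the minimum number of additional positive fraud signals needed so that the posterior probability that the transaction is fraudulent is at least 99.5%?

Prior odds = 0.0025/0.9975 = 1/399.
Combined Bayes factor of the evidence already in hand = 1.5 × 0.125 = 0.1875.
Odds after that evidence = (1/399) × 0.1875 = 1/2128.
Target odds = 0.995/0.005 = 199.
Need 1.8ⁿ ≥ 199 ÷ (1/2128) = 423472.
1.8²² ≈413043 falls short of 423472 but 1.8²³ ≈743477 reaches it, so n = 23.

23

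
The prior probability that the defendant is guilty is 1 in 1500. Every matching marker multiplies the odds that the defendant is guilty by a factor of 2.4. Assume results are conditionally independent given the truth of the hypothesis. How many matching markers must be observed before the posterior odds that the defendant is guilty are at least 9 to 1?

Prior odds: (1/1500) ÷ (1499/1500) = 1/1499.
Likelihood ratio per matching marker = 2.4.
Target odds = 9.
Require 2.4ⁿ ≥ 9 ÷ (1/1499) = 13491.
2.4¹⁰ ≈6340.34 falls short of 13491 but 2.4¹¹ ≈15216.8 reaches it, so n = 11.

11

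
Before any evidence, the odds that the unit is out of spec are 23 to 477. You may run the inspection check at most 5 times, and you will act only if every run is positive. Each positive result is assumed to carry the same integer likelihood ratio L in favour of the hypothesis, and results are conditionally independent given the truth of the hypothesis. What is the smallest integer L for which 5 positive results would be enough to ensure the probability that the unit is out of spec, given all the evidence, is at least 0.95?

4

Prior odds = 23/477.
Target odds = 0.95/0.05 = 19.
Need L⁵ ≥ 19 ÷ (23/477) = 9063/23.
3⁵ = 243 < 9063/23 ≤ 1024 = 4⁵, so L = 4.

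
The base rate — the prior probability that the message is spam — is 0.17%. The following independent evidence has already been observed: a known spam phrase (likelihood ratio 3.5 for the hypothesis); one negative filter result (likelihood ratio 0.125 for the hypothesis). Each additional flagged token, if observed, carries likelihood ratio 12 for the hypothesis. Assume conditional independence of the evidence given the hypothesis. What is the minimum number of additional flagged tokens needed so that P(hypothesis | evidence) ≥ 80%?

4

Prior odds = 0.0017/0.9983 = 17/9983.
Combined Bayes factor of the evidence already in hand = 3.5 × 0.125 = 0.4375.
Odds after that evidence = (17/9983) × 0.4375 = 119/159728.
Target odds = 0.8/0.2 = 4.
Need 12ⁿ ≥ 4 ÷ (119/159728) = 638912/119.
12³ = 1728 falls short of 638912/119 but 12⁴ = 20736 reaches it, so n = 4.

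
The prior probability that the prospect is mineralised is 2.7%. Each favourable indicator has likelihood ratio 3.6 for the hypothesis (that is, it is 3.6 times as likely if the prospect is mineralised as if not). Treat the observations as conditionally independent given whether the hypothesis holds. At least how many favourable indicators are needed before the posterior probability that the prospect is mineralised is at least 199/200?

7

Prior odds = 0.027/0.973 = 27/973.
Likelihood ratio per favourable indicator = 3.6.
Target odds: 0.995 ÷ 0.005 = 199.
Require 3.6ⁿ ≥ 199 ÷ (27/973) = 193627/27.
3.6⁶ = 34012224/15625 falls short of 193627/27 but 3.6⁷ = 612220032/78125 reaches it, so n = 7.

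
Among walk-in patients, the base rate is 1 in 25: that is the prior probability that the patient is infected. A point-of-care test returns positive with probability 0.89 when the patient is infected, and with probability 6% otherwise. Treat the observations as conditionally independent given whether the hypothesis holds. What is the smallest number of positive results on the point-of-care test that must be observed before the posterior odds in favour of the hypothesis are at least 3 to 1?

2

Prior odds = 0.04/0.96 = 1/24.
Likelihood ratio of a positive result = 0.89/0.06 = 89/6.
Target odds = 3.
Require (89/6)ⁿ ≥ 3 ÷ (1/24) = 72.
(89/6)¹ = 89/6 falls short of 72 but (89/6)² = 7921/36 reaches it, so n = 2.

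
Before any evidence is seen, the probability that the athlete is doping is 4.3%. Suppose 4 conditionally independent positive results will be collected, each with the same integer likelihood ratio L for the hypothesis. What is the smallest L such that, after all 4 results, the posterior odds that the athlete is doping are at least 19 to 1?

Prior odds = 0.043/0.957 = 43/957.
Target odds = 19.
Need L⁴ ≥ 19 ÷ (43/957) = 18183/43.
4⁴ = 256 < 18183/43 ≤ 625 = 5⁴, so L = 5.

5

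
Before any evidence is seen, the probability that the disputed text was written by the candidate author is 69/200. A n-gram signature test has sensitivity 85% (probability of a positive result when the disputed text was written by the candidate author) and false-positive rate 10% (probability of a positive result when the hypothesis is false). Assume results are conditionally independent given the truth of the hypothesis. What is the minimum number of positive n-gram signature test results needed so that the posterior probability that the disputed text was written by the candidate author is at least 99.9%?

Prior odds: 0.345 ÷ 0.655 = 69/131.
Likelihood ratio of a positive result = 0.85/0.1 = 8.5.
Target posterior odds = 0.999/0.001 = 999.
Require 8.5ⁿ ≥ 999 ÷ (69/131) = 43623/23.
8.5³ = 614.125 falls short of 43623/23 but 8.5⁴ = 5220.0625 reaches it, so n = 4.

4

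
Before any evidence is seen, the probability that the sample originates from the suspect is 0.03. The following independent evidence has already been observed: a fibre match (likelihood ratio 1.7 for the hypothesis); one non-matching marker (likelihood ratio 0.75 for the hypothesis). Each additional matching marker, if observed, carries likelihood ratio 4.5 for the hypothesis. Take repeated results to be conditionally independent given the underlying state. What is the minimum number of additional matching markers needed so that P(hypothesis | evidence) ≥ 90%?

4

Prior odds = 0.03/0.97 = 3/97.
Combined Bayes factor of the evidence already in hand = 1.7 × 0.75 = 1.275.
Odds after that evidence = (3/97) × 1.275 = 153/3880.
Target odds = 0.9/0.1 = 9.
Need 4.5ⁿ ≥ 9 ÷ (153/3880) = 3880/17.
4.5³ = 91.125 falls short of 3880/17 but 4.5⁴ = 410.0625 reaches it, so n = 4.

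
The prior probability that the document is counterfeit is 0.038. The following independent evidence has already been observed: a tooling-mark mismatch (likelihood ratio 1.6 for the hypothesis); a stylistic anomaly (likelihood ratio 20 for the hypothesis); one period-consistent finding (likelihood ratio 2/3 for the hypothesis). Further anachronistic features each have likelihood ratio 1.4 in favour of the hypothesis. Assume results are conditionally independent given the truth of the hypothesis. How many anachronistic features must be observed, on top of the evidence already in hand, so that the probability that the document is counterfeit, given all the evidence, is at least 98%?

Prior odds = 0.038/0.962 = 19/481.
Combined Bayes factor of the evidence already in hand = 1.6 × 20 × (2/3) = 64/3.
Odds after that evidence = (19/481) × 64/3 = 1216/1443.
Target odds = 0.98/0.02 = 49.
Need 1.4ⁿ ≥ 49 ÷ (1216/1443) = 70707/1216.
1.4¹² ≈56.6939 falls short of 70707/1216 but 1.4¹³ ≈79.3715 reaches it, so n = 13.

13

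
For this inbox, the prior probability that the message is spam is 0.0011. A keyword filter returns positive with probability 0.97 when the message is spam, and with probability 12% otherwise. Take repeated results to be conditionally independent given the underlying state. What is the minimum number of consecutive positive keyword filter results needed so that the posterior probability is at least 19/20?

5

Prior odds: 0.0011 ÷ 0.9989 = 11/9989.
Likelihood ratio of a positive result = 0.97/0.12 = 97/12.
Target odds: 0.95 ÷ 0.05 = 19.
Require (97/12)ⁿ ≥ 19 ÷ (11/9989) = 189791/11.
(97/12)⁴ = 88529281/20736 falls short of 189791/11 but (97/12)⁵ ≈34510.6 reaches it, so n = 5.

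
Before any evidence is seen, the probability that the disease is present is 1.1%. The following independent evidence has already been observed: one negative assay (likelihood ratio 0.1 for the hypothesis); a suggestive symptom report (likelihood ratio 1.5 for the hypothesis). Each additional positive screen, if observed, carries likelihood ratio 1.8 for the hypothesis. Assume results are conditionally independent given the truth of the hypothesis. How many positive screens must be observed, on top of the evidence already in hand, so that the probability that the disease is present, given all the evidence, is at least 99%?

19

Prior odds = 0.011/0.989 = 11/989.
Combined Bayes factor of the evidence already in hand = 0.1 × 1.5 = 0.15.
Odds after that evidence = (11/989) × 0.15 = 33/19780.
Target odds = 0.99/0.01 = 99.
Need 1.8ⁿ ≥ 99 ÷ (33/19780) = 59340.
1.8¹⁸ ≈39346.4 falls short of 59340 but 1.8¹⁹ ≈70823.5 reaches it, so n = 19.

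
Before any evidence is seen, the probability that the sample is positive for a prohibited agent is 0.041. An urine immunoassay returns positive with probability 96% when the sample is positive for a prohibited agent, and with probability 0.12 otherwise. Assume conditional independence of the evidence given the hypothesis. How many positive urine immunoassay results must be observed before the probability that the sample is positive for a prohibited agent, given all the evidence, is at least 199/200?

Prior odds: 0.041 ÷ 0.959 = 41/959.
Likelihood ratio of a positive result = 0.96/0.12 = 8.
Target posterior odds = 0.995/0.005 = 199.
Need (41/959) × 8ⁿ ≥ 199, i.e. 8ⁿ ≥ 190841/41.
8⁴ = 4096 falls short of 190841/41 but 8⁵ = 32768 reaches it, so n = 5.

5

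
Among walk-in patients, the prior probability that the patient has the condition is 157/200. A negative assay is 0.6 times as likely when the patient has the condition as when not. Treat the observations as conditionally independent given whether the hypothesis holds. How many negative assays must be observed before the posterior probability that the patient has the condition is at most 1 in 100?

Prior odds = 0.785/0.215 = 157/43.
Likelihood ratio per negative assay = 0.6.
Target odds: 0.01 ÷ 0.99 = 1/99.
Need (157/43) × 0.6ⁿ ≤ 1/99, i.e. 0.6ⁿ ≤ 43/15543.
0.6¹¹ = 177147/48828125 is still above 43/15543 but 0.6¹² = 531441/244140625 is at or below it, so n = 12.

12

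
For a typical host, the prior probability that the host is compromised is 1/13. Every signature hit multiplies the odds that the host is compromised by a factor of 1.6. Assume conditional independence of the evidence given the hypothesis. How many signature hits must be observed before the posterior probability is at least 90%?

10

Prior odds: (1/13) ÷ (12/13) = 1/12.
Likelihood ratio per signature hit = 1.6.
Target odds: 0.9 ÷ 0.1 = 9.
Need (1/12) × 1.6ⁿ ≥ 9, i.e. 1.6ⁿ ≥ 108.
1.6⁹ = 134217728/1953125 falls short of 108 but 1.6¹⁰ ≈109.951 reaches it, so n = 10.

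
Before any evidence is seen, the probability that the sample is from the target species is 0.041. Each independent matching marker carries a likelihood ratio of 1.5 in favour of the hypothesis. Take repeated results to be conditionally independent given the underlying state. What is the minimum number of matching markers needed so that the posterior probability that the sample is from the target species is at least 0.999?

Prior odds: 0.041 ÷ 0.959 = 41/959.
Likelihood ratio per matching marker = 1.5.
Target odds: 0.999 ÷ 0.001 = 999.
Need (41/959) × 1.5ⁿ ≥ 999, i.e. 1.5ⁿ ≥ 958041/41.
1.5²⁴ ≈16834.1 falls short of 958041/41 but 1.5²⁵ ≈25251.2 reaches it, so n = 25.

25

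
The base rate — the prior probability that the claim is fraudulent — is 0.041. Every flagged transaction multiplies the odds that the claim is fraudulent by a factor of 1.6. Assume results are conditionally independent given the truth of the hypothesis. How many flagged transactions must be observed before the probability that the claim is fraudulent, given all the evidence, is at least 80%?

10

Prior odds: 0.041 ÷ 0.959 = 41/959.
Likelihood ratio per flagged transaction = 1.6.
Target odds: 0.8 ÷ 0.2 = 4.
Need (41/959) × 1.6ⁿ ≥ 4, i.e. 1.6ⁿ ≥ 3836/41.
1.6⁹ = 134217728/1953125 falls short of 3836/41 but 1.6¹⁰ ≈109.951 reaches it, so n = 10.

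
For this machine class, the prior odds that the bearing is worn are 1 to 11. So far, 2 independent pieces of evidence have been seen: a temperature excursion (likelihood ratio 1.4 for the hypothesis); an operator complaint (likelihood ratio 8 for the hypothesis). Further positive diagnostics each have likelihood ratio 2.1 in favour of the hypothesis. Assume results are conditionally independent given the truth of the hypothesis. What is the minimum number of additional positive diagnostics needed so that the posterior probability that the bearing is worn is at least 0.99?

7

Prior odds = 1/11.
Combined Bayes factor of the evidence already in hand = 1.4 × 8 = 11.2.
Odds after that evidence = (1/11) × 11.2 = 56/55.
Target odds = 0.99/0.01 = 99.
Need 2.1ⁿ ≥ 99 ÷ (56/55) = 5445/56.
2.1⁶ = 85766121/1000000 falls short of 5445/56 but 2.1⁷ ≈180.109 reaches it, so n = 7.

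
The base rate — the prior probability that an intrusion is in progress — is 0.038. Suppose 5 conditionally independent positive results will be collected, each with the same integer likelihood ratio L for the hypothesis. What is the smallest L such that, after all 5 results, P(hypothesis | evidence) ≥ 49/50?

5

Prior odds = 0.038/0.962 = 19/481.
Target odds = 0.98/0.02 = 49.
Need L⁵ ≥ 49 ÷ (19/481) = 23569/19.
4⁵ = 1024 < 23569/19 ≤ 3125 = 5⁵, so L = 5.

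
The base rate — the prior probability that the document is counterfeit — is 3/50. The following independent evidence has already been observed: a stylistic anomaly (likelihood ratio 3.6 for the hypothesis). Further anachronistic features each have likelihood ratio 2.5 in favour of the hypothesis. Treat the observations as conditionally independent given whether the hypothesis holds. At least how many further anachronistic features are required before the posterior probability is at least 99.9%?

Prior odds = 0.06/0.94 = 3/47.
Bayes factor of the evidence already in hand = 3.6.
Odds after that evidence = (3/47) × 3.6 = 54/235.
Target odds = 0.999/0.001 = 999.
Need 2.5ⁿ ≥ 999 ÷ (54/235) = 4347.5.
2.5⁹ = 1953125/512 falls short of 4347.5 but 2.5¹⁰ = 9765625/1024 reaches it, so n = 10.

10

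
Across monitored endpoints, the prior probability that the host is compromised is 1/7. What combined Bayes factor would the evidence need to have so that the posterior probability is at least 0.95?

114

Prior odds = (1/7)/(6/7) = 1/6.
Target odds = 0.95/0.05 = 19.
Required Bayes factor = 19 ÷ (1/6) = 114.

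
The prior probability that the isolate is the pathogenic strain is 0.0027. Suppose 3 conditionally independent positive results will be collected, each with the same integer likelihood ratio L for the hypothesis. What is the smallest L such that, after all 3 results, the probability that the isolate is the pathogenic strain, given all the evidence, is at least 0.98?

Prior odds = 0.0027/0.9973 = 27/9973.
Target odds = 0.98/0.02 = 49.
Need L³ ≥ 49 ÷ (27/9973) = 488677/27.
26³ = 17576 < 488677/27 ≤ 19683 = 27³, so L = 27.

27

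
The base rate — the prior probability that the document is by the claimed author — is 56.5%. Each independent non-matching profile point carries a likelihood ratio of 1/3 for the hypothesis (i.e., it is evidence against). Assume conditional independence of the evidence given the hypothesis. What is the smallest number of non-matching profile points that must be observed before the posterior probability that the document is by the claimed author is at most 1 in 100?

5

Prior odds: 0.565 ÷ 0.435 = 113/87.
Likelihood ratio per non-matching profile point = 1/3.
Target odds: 0.01 ÷ 0.99 = 1/99.
Need (113/87) × (1/3)ⁿ ≤ 1/99, i.e. (1/3)ⁿ ≤ 29/3729.
(1/3)⁴ = 1/81 is still above 29/3729 but (1/3)⁵ = 1/243 is at or below it, so n = 5.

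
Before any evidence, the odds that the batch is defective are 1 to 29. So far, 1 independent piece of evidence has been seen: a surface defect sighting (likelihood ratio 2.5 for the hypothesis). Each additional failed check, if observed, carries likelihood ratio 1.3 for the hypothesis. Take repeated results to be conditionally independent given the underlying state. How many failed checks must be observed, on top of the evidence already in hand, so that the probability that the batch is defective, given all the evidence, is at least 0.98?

Prior odds = 1/29.
Bayes factor of the evidence already in hand = 2.5.
Odds after that evidence = (1/29) × 2.5 = 5/58.
Target odds = 0.98/0.02 = 49.
Need 1.3ⁿ ≥ 49 ÷ (5/58) = 568.4.
1.3²⁴ ≈542.801 falls short of 568.4 but 1.3²⁵ ≈705.641 reaches it, so n = 25.

25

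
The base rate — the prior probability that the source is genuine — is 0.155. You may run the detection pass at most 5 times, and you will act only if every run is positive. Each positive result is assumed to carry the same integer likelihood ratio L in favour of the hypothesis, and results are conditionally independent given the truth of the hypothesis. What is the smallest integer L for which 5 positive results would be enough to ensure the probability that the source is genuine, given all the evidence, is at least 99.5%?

Prior odds = 0.155/0.845 = 31/169.
Target odds = 0.995/0.005 = 199.
Need L⁵ ≥ 199 ÷ (31/169) = 33631/31.
4⁵ = 1024 < 33631/31 ≤ 3125 = 5⁵, so L = 5.

5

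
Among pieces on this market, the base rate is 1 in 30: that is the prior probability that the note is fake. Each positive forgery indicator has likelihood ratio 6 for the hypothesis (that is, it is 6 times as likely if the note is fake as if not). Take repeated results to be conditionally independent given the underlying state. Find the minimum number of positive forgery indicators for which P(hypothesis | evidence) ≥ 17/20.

Prior odds: (1/30) ÷ (29/30) = 1/29.
Likelihood ratio per positive forgery indicator = 6.
Target posterior odds = 0.85/0.15 = 17/3.
Require 6ⁿ ≥ 17/3 ÷ (1/29) = 493/3.
6² = 36 falls short of 493/3 but 6³ = 216 reaches it, so n = 3.

3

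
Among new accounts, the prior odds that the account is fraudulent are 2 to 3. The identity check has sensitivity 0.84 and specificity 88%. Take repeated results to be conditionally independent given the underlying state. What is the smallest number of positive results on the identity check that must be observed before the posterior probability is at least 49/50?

Prior odds = 2/3.
False-positive rate = 1 − 0.88 = 0.12; likelihood ratio of a positive = 0.84/0.12 = 7.
Target odds: 0.98 ÷ 0.02 = 49.
Need (2/3) × 7ⁿ ≥ 49, i.e. 7ⁿ ≥ 73.5.
7² = 49 falls short of 73.5 but 7³ = 343 reaches it, so n = 3.

3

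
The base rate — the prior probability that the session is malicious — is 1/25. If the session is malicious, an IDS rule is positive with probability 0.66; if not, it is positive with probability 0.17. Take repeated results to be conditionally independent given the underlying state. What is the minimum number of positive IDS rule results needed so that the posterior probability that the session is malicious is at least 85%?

Prior odds: 0.04 ÷ 0.96 = 1/24.
Likelihood ratio of a positive = 0.66/0.17 = 66/17.
Target odds: 0.85 ÷ 0.15 = 17/3.
Need (1/24) × (66/17)ⁿ ≥ 17/3, i.e. (66/17)ⁿ ≥ 136.
(66/17)³ = 287496/4913 falls short of 136 but (66/17)⁴ = 18974736/83521 reaches it, so n = 4.

4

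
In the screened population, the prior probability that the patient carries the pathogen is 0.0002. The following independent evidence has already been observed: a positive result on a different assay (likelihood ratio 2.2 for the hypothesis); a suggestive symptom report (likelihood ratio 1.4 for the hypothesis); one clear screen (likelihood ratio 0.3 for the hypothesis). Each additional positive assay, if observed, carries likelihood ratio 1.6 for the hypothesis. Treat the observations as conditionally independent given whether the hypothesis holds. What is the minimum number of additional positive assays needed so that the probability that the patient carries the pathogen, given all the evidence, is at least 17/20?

22

Prior odds = 0.0002/0.9998 = 1/4999.
Combined Bayes factor of the evidence already in hand = 2.2 × 1.4 × 0.3 = 0.924.
Odds after that evidence = (1/4999) × 0.924 = 231/1249750.
Target odds = 0.85/0.15 = 17/3.
Need 1.6ⁿ ≥ 17/3 ÷ (231/1249750) = 21245750/693.
1.6²¹ ≈19342.8 falls short of 21245750/693 but 1.6²² ≈30948.5 reaches it, so n = 22.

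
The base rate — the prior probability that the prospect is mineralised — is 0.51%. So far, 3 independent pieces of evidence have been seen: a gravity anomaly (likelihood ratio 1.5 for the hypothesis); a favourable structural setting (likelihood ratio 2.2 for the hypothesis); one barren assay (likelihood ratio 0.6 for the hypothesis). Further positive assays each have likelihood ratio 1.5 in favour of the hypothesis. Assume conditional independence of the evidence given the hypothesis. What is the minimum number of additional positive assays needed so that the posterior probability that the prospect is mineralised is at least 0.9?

Prior odds = 0.0051/0.9949 = 51/9949.
Combined Bayes factor of the evidence already in hand = 1.5 × 2.2 × 0.6 = 1.98.
Odds after that evidence = (51/9949) × 1.98 = 5049/497450.
Target odds = 0.9/0.1 = 9.
Need 1.5ⁿ ≥ 9 ÷ (5049/497450) = 497450/561.
1.5¹⁶ = 43046721/65536 falls short of 497450/561 but 1.5¹⁷ = 129140163/131072 reaches it, so n = 17.

17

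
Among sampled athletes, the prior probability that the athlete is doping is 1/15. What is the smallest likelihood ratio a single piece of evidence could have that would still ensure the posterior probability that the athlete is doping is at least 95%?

266

Prior odds = (1/15)/(14/15) = 1/14.
Target odds = 0.95/0.05 = 19.
Required Bayes factor = 19 ÷ (1/14) = 266.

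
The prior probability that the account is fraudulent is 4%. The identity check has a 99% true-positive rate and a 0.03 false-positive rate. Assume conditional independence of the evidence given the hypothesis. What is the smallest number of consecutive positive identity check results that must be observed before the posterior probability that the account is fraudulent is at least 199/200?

Prior odds: 0.04 ÷ 0.96 = 1/24.
Likelihood ratio of a positive result = 0.99/0.03 = 33.
Target posterior odds = 0.995/0.005 = 199.
Need (1/24) × 33ⁿ ≥ 199, i.e. 33ⁿ ≥ 4776.
33² = 1089 falls short of 4776 but 33³ = 35937 reaches it, so n = 3.

3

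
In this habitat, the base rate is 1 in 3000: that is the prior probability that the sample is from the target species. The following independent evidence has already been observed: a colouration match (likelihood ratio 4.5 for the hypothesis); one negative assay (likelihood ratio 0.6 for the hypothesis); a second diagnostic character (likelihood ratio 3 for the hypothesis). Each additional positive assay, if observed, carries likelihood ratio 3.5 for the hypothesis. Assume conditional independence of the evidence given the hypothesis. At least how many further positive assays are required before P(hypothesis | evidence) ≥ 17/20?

Prior odds = (1/3000)/(2999/3000) = 1/2999.
Combined Bayes factor of the evidence already in hand = 4.5 × 0.6 × 3 = 8.1.
Odds after that evidence = (1/2999) × 8.1 = 81/29990.
Target odds = 0.85/0.15 = 17/3.
Need 3.5ⁿ ≥ 17/3 ÷ (81/29990) = 509830/243.
3.5⁶ = 1838.265625 falls short of 509830/243 but 3.5⁷ = 823543/128 reaches it, so n = 7.

7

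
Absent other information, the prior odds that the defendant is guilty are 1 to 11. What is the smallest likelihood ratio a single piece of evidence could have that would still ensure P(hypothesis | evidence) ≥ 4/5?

Prior odds = 1/11.
Target odds = 0.8/0.2 = 4.
Required Bayes factor = 4 ÷ (1/11) = 44.

44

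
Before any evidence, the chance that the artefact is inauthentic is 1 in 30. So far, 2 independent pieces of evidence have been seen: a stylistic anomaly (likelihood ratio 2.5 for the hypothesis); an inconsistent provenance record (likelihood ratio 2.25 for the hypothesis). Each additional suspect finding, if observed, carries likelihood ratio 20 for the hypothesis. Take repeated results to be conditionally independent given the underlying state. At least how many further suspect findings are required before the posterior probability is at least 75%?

Prior odds = (1/30)/(29/30) = 1/29.
Combined Bayes factor of the evidence already in hand = 2.5 × 2.25 = 5.625.
Odds after that evidence = (1/29) × 5.625 = 45/232.
Target odds = 0.75/0.25 = 3.
Need 20ⁿ ≥ 3 ÷ (45/232) = 232/15.
20¹ = 20, which meets the required 232/15; so n = 1.

1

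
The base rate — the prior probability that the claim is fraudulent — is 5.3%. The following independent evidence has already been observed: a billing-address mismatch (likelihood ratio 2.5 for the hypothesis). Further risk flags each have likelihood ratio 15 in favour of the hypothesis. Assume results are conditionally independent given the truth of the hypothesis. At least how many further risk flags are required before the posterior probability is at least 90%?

2

Prior odds = 0.053/0.947 = 53/947.
Bayes factor of the evidence already in hand = 2.5.
Odds after that evidence = (53/947) × 2.5 = 265/1894.
Target odds = 0.9/0.1 = 9.
Need 15ⁿ ≥ 9 ÷ (265/1894) = 17046/265.
15¹ = 15 falls short of 17046/265 but 15² = 225 reaches it, so n = 2.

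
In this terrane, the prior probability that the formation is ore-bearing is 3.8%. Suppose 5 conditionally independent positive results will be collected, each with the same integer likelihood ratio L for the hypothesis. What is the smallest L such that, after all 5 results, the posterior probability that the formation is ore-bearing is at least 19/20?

Prior odds = 0.038/0.962 = 19/481.
Target odds = 0.95/0.05 = 19.
Need L⁵ ≥ 19 ÷ (19/481) = 481.
3⁵ = 243 < 481 ≤ 1024 = 4⁵, so L = 4.

4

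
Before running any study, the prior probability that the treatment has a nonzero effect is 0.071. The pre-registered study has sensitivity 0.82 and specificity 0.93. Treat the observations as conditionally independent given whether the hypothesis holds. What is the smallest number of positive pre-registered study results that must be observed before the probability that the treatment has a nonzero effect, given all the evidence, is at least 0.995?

4

Prior odds = 0.071/0.929 = 71/929.
False-positive rate = 1 − 0.93 = 0.07; likelihood ratio of a positive = 0.82/0.07 = 82/7.
Target posterior odds = 0.995/0.005 = 199.
Require (82/7)ⁿ ≥ 199 ÷ (71/929) = 184871/71.
(82/7)³ = 551368/343 falls short of 184871/71 but (82/7)⁴ = 45212176/2401 reaches it, so n = 4.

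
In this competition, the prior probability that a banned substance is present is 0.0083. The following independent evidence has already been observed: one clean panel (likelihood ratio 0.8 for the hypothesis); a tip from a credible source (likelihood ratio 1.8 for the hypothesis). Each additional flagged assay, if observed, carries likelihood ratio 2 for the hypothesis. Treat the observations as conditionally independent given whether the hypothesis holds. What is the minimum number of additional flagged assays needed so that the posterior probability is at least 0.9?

10

Prior odds = 0.0083/0.9917 = 83/9917.
Combined Bayes factor of the evidence already in hand = 0.8 × 1.8 = 1.44.
Odds after that evidence = (83/9917) × 1.44 = 2988/247925.
Target odds = 0.9/0.1 = 9.
Need 2ⁿ ≥ 9 ÷ (2988/247925) = 247925/332.
2⁹ = 512 falls short of 247925/332 but 2¹⁰ = 1024 reaches it, so n = 10.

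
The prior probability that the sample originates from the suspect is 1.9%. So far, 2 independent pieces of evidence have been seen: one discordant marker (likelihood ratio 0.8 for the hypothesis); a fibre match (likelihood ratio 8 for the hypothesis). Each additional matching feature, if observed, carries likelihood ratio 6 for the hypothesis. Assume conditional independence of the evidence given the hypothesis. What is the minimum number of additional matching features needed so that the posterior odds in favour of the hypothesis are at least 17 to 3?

3

Prior odds = 0.019/0.981 = 19/981.
Combined Bayes factor of the evidence already in hand = 0.8 × 8 = 6.4.
Odds after that evidence = (19/981) × 6.4 = 608/4905.
Target odds = 17/3.
Need 6ⁿ ≥ 17/3 ÷ (608/4905) = 27795/608.
6² = 36 falls short of 27795/608 but 6³ = 216 reaches it, so n = 3.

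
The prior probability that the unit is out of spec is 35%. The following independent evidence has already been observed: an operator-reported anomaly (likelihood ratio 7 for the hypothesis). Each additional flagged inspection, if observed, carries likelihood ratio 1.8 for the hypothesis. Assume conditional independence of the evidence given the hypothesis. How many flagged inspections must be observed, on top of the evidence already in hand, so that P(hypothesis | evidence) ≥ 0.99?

Prior odds = 0.35/0.65 = 7/13.
Bayes factor of the evidence already in hand = 7.
Odds after that evidence = (7/13) × 7 = 49/13.
Target odds = 0.99/0.01 = 99.
Need 1.8ⁿ ≥ 99 ÷ (49/13) = 1287/49.
1.8⁵ = 18.89568 falls short of 1287/49 but 1.8⁶ = 531441/15625 reaches it, so n = 6.

6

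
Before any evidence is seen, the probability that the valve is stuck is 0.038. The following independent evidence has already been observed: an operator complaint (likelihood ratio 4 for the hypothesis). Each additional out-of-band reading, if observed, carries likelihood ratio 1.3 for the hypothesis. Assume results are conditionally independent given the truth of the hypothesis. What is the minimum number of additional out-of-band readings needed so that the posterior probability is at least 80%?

13

Prior odds = 0.038/0.962 = 19/481.
Bayes factor of the evidence already in hand = 4.
Odds after that evidence = (19/481) × 4 = 76/481.
Target odds = 0.8/0.2 = 4.
Need 1.3ⁿ ≥ 4 ÷ (76/481) = 481/19.
1.3¹² ≈23.2981 falls short of 481/19 but 1.3¹³ ≈30.2875 reaches it, so n = 13.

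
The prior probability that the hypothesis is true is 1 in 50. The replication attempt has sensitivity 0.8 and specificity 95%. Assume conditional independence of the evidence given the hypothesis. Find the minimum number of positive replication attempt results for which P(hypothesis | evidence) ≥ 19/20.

Prior odds = 0.02/0.98 = 1/49.
False-positive rate = 1 − 0.95 = 0.05; likelihood ratio of a positive = 0.8/0.05 = 16.
Target posterior odds = 0.95/0.05 = 19.
Need (1/49) × 16ⁿ ≥ 19, i.e. 16ⁿ ≥ 931.
16² = 256 falls short of 931 but 16³ = 4096 reaches it, so n = 3.

3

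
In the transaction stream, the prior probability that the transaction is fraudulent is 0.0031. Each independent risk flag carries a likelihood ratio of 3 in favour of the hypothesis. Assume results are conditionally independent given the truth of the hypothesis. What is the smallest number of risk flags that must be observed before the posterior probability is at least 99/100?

Prior odds = 0.0031/0.9969 = 31/9969.
Likelihood ratio per risk flag = 3.
Target posterior odds = 0.99/0.01 = 99.
Need (31/9969) × 3ⁿ ≥ 99, i.e. 3ⁿ ≥ 986931/31.
3⁹ = 19683 falls short of 986931/31 but 3¹⁰ = 59049 reaches it, so n = 10.

10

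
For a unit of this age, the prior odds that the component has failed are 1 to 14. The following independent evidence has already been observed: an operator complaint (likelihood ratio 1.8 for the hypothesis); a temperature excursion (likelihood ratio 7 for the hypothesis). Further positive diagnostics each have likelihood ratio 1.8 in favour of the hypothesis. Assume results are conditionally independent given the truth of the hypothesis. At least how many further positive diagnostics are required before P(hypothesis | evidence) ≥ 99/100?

8

Prior odds = 1/14.
Combined Bayes factor of the evidence already in hand = 1.8 × 7 = 12.6.
Odds after that evidence = (1/14) × 12.6 = 0.9.
Target odds = 0.99/0.01 = 99.
Need 1.8ⁿ ≥ 99 ÷ 0.9 = 110.
1.8⁷ = 4782969/78125 falls short of 110 but 1.8⁸ = 43046721/390625 reaches it, so n = 8.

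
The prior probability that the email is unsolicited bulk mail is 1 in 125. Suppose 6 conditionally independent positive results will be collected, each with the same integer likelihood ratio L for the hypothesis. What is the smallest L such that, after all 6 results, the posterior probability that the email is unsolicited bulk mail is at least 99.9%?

8

Prior odds = 0.008/0.992 = 1/124.
Target odds = 0.999/0.001 = 999.
Need L⁶ ≥ 999 ÷ (1/124) = 123876.
7⁶ = 117649 < 123876 ≤ 262144 = 8⁶, so L = 8.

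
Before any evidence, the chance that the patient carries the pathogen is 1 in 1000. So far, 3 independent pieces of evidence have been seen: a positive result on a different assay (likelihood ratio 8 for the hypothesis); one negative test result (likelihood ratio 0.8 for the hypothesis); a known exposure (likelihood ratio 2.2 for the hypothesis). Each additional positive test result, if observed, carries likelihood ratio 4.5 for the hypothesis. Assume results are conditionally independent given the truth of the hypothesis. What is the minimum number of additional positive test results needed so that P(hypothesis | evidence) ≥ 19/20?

Prior odds = 0.001/0.999 = 1/999.
Combined Bayes factor of the evidence already in hand = 8 × 0.8 × 2.2 = 14.08.
Odds after that evidence = (1/999) × 14.08 = 352/24975.
Target odds = 0.95/0.05 = 19.
Need 4.5ⁿ ≥ 19 ÷ (352/24975) = 474525/352.
4.5⁴ = 410.0625 falls short of 474525/352 but 4.5⁵ = 1845.28125 reaches it, so n = 5.

5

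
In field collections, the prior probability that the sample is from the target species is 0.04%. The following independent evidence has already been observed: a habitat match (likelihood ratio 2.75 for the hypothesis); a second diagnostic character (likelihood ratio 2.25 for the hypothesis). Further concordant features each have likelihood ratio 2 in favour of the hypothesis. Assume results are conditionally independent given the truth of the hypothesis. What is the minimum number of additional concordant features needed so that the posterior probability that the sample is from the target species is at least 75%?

Prior odds = 0.0004/0.9996 = 1/2499.
Combined Bayes factor of the evidence already in hand = 2.75 × 2.25 = 6.1875.
Odds after that evidence = (1/2499) × 6.1875 = 33/13328.
Target odds = 0.75/0.25 = 3.
Need 2ⁿ ≥ 3 ÷ (33/13328) = 13328/11.
2¹⁰ = 1024 falls short of 13328/11 but 2¹¹ = 2048 reaches it, so n = 11.

11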